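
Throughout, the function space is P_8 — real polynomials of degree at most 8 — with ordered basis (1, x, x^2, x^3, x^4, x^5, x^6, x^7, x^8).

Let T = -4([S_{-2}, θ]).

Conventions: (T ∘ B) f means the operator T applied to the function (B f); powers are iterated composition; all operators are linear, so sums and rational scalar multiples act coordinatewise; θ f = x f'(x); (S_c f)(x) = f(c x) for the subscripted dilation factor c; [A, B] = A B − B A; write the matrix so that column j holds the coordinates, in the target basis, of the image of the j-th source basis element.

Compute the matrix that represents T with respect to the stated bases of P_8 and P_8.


the matrix is [[0, 0, 0, 0, 0, 0, 0, 0, 0]; [0, 0, 0, 0, 0, 0, 0, 0, 0]; [0, 0, 0, 0, 0, 0, 0, 0, 0]; [0, 0, 0, 0, 0, 0, 0, 0, 0]; [0, 0, 0, 0, 0, 0, 0, 0, 0]; [0, 0, 0, 0, 0, 0, 0, 0, 0]; [0, 0, 0, 0, 0, 0, 0, 0, 0]; [0, 0, 0, 0, 0, 0, 0, 0, 0]; [0, 0, 0, 0, 0, 0, 0, 0, 0]] (rows listed top to bottom)

image of 1: 0
image of x: 0
image of x^2: 0
image of x^3: 0
image of x^4: 0
image of x^5: 0
image of x^6: 0
image of x^7: 0
image of x^8: 0
each image's coordinates form column j of the matrix


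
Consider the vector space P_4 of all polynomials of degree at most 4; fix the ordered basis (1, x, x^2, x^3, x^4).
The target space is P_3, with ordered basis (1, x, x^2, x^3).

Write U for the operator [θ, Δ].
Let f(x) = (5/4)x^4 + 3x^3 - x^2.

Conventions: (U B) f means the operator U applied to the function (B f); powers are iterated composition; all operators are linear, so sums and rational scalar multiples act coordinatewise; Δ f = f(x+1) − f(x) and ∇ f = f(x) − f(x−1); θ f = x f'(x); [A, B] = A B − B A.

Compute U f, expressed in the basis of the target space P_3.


Δ f = 5x^3 + (33/2)x^2 + 12x + 13/4
θ Δ f = 15x^3 + 33x^2 + 12x
θ f = 5x^4 + 9x^3 - 2x^2
Δ θ f = 20x^3 + 57x^2 + 43x + 12
[θ, Δ] f = -5x^3 - 24x^2 - 31x - 12

the image equals g(x) = -5x^3 - 24x^2 - 31x - 12


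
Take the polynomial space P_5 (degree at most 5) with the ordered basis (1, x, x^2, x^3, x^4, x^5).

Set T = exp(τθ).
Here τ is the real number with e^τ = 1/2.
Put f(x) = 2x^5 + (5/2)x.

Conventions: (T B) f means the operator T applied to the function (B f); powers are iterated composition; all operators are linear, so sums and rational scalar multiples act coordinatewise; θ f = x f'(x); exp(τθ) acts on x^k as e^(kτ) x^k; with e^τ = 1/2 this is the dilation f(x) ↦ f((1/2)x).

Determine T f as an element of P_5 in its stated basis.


exp(τθ) x^k = e^(kτ) x^k; with e^τ = 1/2 this sends x^k to (1/2)^k x^k
x ↦ 1/2 x
x^5 ↦ 1/32 x^5
applying this coordinatewise to f: exp(τθ) f = (1/16)x^5 + (5/4)x

g(x) = (1/16)x^5 + (5/4)x


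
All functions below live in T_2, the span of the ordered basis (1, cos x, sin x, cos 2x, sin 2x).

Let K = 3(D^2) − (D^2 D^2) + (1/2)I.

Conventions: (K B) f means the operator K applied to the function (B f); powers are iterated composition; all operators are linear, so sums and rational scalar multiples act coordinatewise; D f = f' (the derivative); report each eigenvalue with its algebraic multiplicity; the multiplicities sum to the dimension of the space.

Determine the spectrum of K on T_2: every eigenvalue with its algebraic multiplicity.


λ = -55/2 (multiplicity 2), λ = -7/2 (multiplicity 2), λ = 1/2 (multiplicity 1)

image of 1: 1/2
image of cos x: -(7/2)cos x
image of sin x: -(7/2)sin x
image of cos 2x: -(55/2)cos 2x
image of sin 2x: -(55/2)sin 2x
the matrix is diagonal; its diagonal is (1/2, -7/2, -7/2, -55/2, -55/2)
for a triangular matrix the eigenvalues are the diagonal entries, with algebraic multiplicity their repetition count


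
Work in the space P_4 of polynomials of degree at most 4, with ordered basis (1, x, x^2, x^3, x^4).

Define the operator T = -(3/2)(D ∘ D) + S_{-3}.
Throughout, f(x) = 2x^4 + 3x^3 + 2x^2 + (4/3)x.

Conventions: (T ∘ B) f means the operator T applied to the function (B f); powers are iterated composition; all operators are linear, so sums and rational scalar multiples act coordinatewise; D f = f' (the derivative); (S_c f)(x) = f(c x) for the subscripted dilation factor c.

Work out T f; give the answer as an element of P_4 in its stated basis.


D f = 8x^3 + 9x^2 + 4x + 4/3
D D f = 24x^2 + 18x + 4
(-(3/2)(D ∘ D)) f = -36x^2 - 27x - 6
S_{-3} f = 162x^4 - 81x^3 + 18x^2 - 4x
(-(3/2)(D ∘ D) + S_{-3}) f = 162x^4 - 81x^3 - 18x^2 - 31x - 6

the image equals g(x) = 162x^4 - 81x^3 - 18x^2 - 31x - 6


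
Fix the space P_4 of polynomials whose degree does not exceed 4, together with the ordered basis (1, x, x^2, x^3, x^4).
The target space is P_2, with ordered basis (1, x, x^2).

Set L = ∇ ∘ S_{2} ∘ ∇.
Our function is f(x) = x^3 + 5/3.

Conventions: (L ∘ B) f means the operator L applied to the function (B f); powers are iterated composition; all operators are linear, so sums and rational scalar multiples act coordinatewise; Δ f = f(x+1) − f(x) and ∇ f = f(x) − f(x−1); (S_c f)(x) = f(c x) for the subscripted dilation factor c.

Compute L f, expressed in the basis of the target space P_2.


∇ f = 3x^2 - 3x + 1
S_{2} ∇ f = 12x^2 - 6x + 1
∇ S_{2} ∇ f = 24x - 18

g(x) = 24x - 18


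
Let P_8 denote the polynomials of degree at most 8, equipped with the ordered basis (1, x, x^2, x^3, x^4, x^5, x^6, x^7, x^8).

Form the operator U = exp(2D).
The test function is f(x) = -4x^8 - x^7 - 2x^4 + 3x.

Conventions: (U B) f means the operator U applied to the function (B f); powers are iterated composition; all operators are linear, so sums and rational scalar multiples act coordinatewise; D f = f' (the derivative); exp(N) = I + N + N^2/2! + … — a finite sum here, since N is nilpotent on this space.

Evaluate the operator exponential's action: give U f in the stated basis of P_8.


the result is g(x) = -4x^8 - 65x^7 - 462x^6 - 1876x^5 - 4762x^4 - 7744x^3 - 7888x^2 - 4605x - 1178

order-1 term: -64x^7 - 14x^6 - 16x^3 + 6
order-2 term: -448x^6 - 84x^5 - 48x^2
order-3 term: -1792x^5 - 280x^4 - 64x
order-4 term: -4480x^4 - 560x^3 - 32
order-5 term: -7168x^3 - 672x^2
order-6 term: -7168x^2 - 448x
order-7 term: -4096x - 128
order-8 term: -1024
the series for exp(2D) f terminates at order 8
exp(2D) f = -4x^8 - 65x^7 - 462x^6 - 1876x^5 - 4762x^4 - 7744x^3 - 7888x^2 - 4605x - 1178


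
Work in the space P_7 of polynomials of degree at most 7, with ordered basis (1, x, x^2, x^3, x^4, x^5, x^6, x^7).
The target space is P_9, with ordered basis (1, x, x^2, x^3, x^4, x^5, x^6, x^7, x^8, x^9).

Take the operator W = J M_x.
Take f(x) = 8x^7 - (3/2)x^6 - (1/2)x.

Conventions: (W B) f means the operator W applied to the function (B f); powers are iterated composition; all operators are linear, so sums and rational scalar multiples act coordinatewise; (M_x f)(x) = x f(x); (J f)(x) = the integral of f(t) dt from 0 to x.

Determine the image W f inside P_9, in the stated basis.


the image equals g(x) = (8/9)x^9 - (3/16)x^8 - (1/6)x^3

M_x f = 8x^8 - (3/2)x^7 - (1/2)x^2
J M_x f = (8/9)x^9 - (3/16)x^8 - (1/6)x^3


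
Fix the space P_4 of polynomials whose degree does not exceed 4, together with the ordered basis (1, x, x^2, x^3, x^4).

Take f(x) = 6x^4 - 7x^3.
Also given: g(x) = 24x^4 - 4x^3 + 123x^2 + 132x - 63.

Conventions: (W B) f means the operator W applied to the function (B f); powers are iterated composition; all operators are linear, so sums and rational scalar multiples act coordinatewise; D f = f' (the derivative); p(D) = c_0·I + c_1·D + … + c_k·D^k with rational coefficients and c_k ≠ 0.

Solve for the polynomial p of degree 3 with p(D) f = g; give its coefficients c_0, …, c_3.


D^0 f = 6x^4 - 7x^3
D^1 f = 24x^3 - 21x^2
D^2 f = 72x^2 - 42x
D^3 f = 144x - 42
matching coefficients of g against c_0 f + c_1 Df + … from the top degree down determines the c_i
solution: c_0 = 4, c_1 = 1, c_2 = 2, c_3 = 3/2

c_0 = 4, c_1 = 1, c_2 = 2, c_3 = 3/2


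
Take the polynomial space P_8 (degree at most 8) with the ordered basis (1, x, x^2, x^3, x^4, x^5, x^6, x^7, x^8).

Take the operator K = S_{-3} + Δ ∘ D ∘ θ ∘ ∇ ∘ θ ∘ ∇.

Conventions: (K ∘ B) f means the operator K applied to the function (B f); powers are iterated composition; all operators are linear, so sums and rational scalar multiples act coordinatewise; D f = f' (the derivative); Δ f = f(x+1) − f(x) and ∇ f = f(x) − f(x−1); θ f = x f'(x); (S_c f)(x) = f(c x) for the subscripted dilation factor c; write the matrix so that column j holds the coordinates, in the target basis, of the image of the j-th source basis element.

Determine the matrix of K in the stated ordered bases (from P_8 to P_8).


image of 1: 1
image of x: -3x
image of x^2: 9x^2
image of x^3: -27x^3
image of x^4: 81x^4 + 144
image of x^5: -243x^5 + 1440x - 120
image of x^6: 729x^6 + 7200x^2 - 2520x + 900
image of x^7: -2187x^7 + 25200x^3 - 17640x^2 + 13860x - 1470
image of x^8: 6561x^8 + 70560x^4 - 77280x^3 + 95760x^2 - 31920x + 5152
each image's coordinates form column j of the matrix

the matrix is [[1, 0, 0, 0, 144, -120, 900, -1470, 5152]; [0, -3, 0, 0, 0, 1440, -2520, 13860, -31920]; [0, 0, 9, 0, 0, 0, 7200, -17640, 95760]; [0, 0, 0, -27, 0, 0, 0, 25200, -77280]; [0, 0, 0, 0, 81, 0, 0, 0, 70560]; [0, 0, 0, 0, 0, -243, 0, 0, 0]; [0, 0, 0, 0, 0, 0, 729, 0, 0]; [0, 0, 0, 0, 0, 0, 0, -2187, 0]; [0, 0, 0, 0, 0, 0, 0, 0, 6561]] (rows listed top to bottom)


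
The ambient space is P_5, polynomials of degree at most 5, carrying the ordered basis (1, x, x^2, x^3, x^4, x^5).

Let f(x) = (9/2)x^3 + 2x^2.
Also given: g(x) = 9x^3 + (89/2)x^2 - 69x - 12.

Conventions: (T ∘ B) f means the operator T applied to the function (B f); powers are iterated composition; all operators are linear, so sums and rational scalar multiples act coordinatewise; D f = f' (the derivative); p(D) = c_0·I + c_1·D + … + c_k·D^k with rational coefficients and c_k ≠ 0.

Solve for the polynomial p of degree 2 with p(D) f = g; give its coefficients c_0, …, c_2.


c_0 = 2, c_1 = 3, c_2 = -3

D^0 f = (9/2)x^3 + 2x^2
D^1 f = (27/2)x^2 + 4x
D^2 f = 27x + 4
matching coefficients of g against c_0 f + c_1 Df + … from the top degree down determines the c_i
solution: c_0 = 2, c_1 = 3, c_2 = -3


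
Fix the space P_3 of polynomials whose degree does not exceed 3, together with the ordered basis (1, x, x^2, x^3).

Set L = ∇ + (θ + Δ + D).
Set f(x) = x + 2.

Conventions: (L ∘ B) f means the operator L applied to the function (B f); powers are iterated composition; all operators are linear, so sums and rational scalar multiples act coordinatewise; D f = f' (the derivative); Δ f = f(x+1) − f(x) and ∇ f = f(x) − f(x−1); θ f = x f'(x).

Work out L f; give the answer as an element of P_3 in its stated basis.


the result is g(x) = x + 3

∇ f = 1
θ f = x
Δ f = 1
D f = 1
(θ + Δ + D) f = x + 2
(∇ + (θ + Δ + D)) f = x + 3


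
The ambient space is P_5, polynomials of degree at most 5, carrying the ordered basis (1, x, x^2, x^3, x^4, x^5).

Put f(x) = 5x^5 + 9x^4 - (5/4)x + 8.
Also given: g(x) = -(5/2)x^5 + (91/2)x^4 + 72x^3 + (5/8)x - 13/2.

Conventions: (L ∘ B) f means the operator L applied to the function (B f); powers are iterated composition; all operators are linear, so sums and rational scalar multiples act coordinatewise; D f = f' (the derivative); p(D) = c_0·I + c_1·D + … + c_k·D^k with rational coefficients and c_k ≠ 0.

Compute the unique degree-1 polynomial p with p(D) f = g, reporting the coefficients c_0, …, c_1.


D^0 f = 5x^5 + 9x^4 - (5/4)x + 8
D^1 f = 25x^4 + 36x^3 - 5/4
matching coefficients of g against c_0 f + c_1 Df + … from the top degree down determines the c_i
solution: c_0 = -1/2, c_1 = 2

p(D) = -(1/2)·I + 2·D, i.e. c_0 = -1/2, c_1 = 2


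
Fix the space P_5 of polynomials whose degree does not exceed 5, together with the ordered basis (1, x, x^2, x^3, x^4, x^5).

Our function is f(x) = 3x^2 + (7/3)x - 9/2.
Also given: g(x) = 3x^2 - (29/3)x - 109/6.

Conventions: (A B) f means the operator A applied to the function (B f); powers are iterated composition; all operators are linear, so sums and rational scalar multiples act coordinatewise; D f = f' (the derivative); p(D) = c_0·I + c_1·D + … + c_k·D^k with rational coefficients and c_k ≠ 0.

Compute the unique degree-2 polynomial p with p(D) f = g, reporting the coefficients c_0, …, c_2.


D^0 f = 3x^2 + (7/3)x - 9/2
D^1 f = 6x + 7/3
D^2 f = 6
matching coefficients of g against c_0 f + c_1 Df + … from the top degree down determines the c_i
solution: c_0 = 1, c_1 = -2, c_2 = -3/2

p(D) = I − 2·D − (3/2)·D^2, i.e. c_0 = 1, c_1 = -2, c_2 = -3/2


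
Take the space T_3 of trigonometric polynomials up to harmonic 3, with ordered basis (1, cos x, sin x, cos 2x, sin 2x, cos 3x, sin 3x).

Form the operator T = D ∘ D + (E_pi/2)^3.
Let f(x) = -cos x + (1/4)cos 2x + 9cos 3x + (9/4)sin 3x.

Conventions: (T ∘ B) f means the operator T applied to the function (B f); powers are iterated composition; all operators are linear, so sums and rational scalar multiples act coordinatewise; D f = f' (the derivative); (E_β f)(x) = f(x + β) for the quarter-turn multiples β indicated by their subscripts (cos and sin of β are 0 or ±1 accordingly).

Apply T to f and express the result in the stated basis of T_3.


D f = sin x - (1/2)sin 2x + (27/4)cos 3x - 27sin 3x
D D f = cos x - cos 2x - 81cos 3x - (81/4)sin 3x
E_pi/2 f = sin x - (1/4)cos 2x - (9/4)cos 3x + 9sin 3x
E_pi/2 E_pi/2 f = cos x + (1/4)cos 2x - 9cos 3x - (9/4)sin 3x
E_pi/2 E_pi/2 E_pi/2 f = -sin x - (1/4)cos 2x + (9/4)cos 3x - 9sin 3x
(D ∘ D + (E_pi/2)^3) f = cos x - sin x - (5/4)cos 2x - (315/4)cos 3x - (117/4)sin 3x

the result is g(x) = cos x - sin x - (5/4)cos 2x - (315/4)cos 3x - (117/4)sin 3x


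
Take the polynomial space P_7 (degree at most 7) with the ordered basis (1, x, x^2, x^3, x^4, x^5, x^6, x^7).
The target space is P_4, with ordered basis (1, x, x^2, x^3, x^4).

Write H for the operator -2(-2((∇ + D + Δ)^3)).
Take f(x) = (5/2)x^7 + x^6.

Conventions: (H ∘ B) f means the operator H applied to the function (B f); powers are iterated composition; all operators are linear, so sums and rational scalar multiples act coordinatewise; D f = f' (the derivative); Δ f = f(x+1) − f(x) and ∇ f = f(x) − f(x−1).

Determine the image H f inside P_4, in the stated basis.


∇ f = (35/2)x^6 - (93/2)x^5 + (145/2)x^4 - (135/2)x^3 + (75/2)x^2 - (23/2)x + 3/2
D f = (35/2)x^6 + 6x^5
Δ f = (35/2)x^6 + (117/2)x^5 + (205/2)x^4 + (215/2)x^3 + (135/2)x^2 + (47/2)x + 7/2
(∇ + D + Δ) f = (105/2)x^6 + 18x^5 + 175x^4 + 40x^3 + 105x^2 + 12x + 5
∇ (∇ + D + Δ) f = 315x^5 - (1395/2)x^4 + 1570x^3 - (3075/2)x^2 + 1015x - 525/2
D (∇ + D + Δ) f = 315x^5 + 90x^4 + 700x^3 + 120x^2 + 210x + 12
Δ (∇ + D + Δ) f = 315x^5 + (1755/2)x^4 + 1930x^3 + (4275/2)x^2 + 1435x + 805/2
(∇ + D + Δ) (∇ + D + Δ) f = 945x^5 + 270x^4 + 4200x^3 + 720x^2 + 2660x + 152
∇ (∇ + D + Δ) (∇ + D + Δ) f = 4725x^4 - 8370x^3 + 20430x^2 - 14805x + 6815
D (∇ + D + Δ) (∇ + D + Δ) f = 4725x^4 + 1080x^3 + 12600x^2 + 1440x + 2660
Δ (∇ + D + Δ) (∇ + D + Δ) f = 4725x^4 + 10530x^3 + 23670x^2 + 19845x + 8795
(∇ + D + Δ) (∇ + D + Δ) (∇ + D + Δ) f = 14175x^4 + 3240x^3 + 56700x^2 + 6480x + 18270
(-2((∇ + D + Δ)^3)) f = -28350x^4 - 6480x^3 - 113400x^2 - 12960x - 36540
(-2(-2((∇ + D + Δ)^3))) f = 56700x^4 + 12960x^3 + 226800x^2 + 25920x + 73080

the result is g(x) = 56700x^4 + 12960x^3 + 226800x^2 + 25920x + 73080


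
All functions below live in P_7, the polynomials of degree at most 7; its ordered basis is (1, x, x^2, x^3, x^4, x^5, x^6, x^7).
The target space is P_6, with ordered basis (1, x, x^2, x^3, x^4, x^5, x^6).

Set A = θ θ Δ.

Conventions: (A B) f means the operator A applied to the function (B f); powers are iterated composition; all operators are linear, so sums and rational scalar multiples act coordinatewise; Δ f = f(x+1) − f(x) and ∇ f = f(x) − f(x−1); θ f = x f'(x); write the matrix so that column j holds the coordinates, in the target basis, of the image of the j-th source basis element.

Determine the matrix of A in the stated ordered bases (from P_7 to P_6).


image of 1: 0
image of x: 0
image of x^2: 2x
image of x^3: 12x^2 + 3x
image of x^4: 36x^3 + 24x^2 + 4x
image of x^5: 80x^4 + 90x^3 + 40x^2 + 5x
image of x^6: 150x^5 + 240x^4 + 180x^3 + 60x^2 + 6x
image of x^7: 252x^6 + 525x^5 + 560x^4 + 315x^3 + 84x^2 + 7x
each image's coordinates form column j of the matrix

the matrix is [[0, 0, 0, 0, 0, 0, 0, 0]; [0, 0, 2, 3, 4, 5, 6, 7]; [0, 0, 0, 12, 24, 40, 60, 84]; [0, 0, 0, 0, 36, 90, 180, 315]; [0, 0, 0, 0, 0, 80, 240, 560]; [0, 0, 0, 0, 0, 0, 150, 525]; [0, 0, 0, 0, 0, 0, 0, 252]] (rows listed top to bottom)


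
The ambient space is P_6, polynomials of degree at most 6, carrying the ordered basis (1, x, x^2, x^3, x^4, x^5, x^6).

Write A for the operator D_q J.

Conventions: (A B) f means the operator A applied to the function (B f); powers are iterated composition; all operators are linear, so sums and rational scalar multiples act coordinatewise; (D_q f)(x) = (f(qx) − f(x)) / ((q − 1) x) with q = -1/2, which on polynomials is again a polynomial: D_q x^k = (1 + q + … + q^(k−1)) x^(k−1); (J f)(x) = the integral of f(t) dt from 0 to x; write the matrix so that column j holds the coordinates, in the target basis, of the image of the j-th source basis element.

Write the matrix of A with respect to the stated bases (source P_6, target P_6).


image of 1: 1
image of x: (1/4)x
image of x^2: (1/4)x^2
image of x^3: (5/32)x^3
image of x^4: (11/80)x^4
image of x^5: (7/64)x^5
image of x^6: (43/448)x^6
each image's coordinates form column j of the matrix

the matrix is [[1, 0, 0, 0, 0, 0, 0]; [0, 1/4, 0, 0, 0, 0, 0]; [0, 0, 1/4, 0, 0, 0, 0]; [0, 0, 0, 5/32, 0, 0, 0]; [0, 0, 0, 0, 11/80, 0, 0]; [0, 0, 0, 0, 0, 7/64, 0]; [0, 0, 0, 0, 0, 0, 43/448]] (rows listed top to bottom)


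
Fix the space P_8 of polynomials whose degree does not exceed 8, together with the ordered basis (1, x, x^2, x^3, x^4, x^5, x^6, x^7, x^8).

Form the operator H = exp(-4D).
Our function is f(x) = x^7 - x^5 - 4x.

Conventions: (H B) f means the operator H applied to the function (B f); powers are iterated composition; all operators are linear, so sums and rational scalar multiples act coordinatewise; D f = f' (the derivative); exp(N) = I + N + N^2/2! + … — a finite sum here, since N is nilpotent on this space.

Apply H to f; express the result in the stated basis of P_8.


order-1 term: -28x^6 + 20x^4 + 16
order-2 term: 336x^5 - 160x^3
order-3 term: -2240x^4 + 640x^2
order-4 term: 8960x^3 - 1280x
order-5 term: -21504x^2 + 1024
order-6 term: 28672x
order-7 term: -16384
the series for exp(-4D) f terminates at order 7
exp(-4D) f = x^7 - 28x^6 + 335x^5 - 2220x^4 + 8800x^3 - 20864x^2 + 27388x - 15344

the result is g(x) = x^7 - 28x^6 + 335x^5 - 2220x^4 + 8800x^3 - 20864x^2 + 27388x - 15344


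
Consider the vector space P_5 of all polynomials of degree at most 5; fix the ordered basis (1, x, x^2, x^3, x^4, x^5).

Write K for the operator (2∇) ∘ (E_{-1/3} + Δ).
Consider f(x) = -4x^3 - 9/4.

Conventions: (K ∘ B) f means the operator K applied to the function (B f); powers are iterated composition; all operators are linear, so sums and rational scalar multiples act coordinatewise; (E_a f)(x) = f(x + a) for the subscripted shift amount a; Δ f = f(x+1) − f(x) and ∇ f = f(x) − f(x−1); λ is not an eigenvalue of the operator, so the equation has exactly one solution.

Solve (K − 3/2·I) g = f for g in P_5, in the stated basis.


write g with unknown coordinates in the stated basis and equate coefficients in (K − 3/2·I) g = f
solving from the highest basis element down gives g = (8/3)x^3 + (32/3)x^2 + 32x + 3089/54
check: K g = 16x^2 + 48x + 752/9
so K g − 3/2·g = -4x^3 - 9/4 = f ✓

the image equals g(x) = (8/3)x^3 + (32/3)x^2 + 32x + 3089/54


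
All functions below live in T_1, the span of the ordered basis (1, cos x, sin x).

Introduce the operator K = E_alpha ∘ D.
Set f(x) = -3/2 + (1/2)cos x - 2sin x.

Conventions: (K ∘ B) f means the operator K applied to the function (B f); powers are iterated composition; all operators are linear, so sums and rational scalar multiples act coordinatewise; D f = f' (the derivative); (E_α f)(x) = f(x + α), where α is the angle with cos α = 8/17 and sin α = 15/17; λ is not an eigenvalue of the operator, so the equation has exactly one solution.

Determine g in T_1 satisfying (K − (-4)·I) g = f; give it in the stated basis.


write g with unknown coordinates in the stated basis and equate coefficients in (K − (-4)·I) g = f
solving from the highest basis element down gives g = -3/8 + (85/338)cos x - (102/169)sin x
check: K g = -(171/338)cos x + (70/169)sin x
so K g − (-4)·g = -3/2 + (1/2)cos x - 2sin x = f ✓

g(x) = -3/8 + (85/338)cos x - (102/169)sin x


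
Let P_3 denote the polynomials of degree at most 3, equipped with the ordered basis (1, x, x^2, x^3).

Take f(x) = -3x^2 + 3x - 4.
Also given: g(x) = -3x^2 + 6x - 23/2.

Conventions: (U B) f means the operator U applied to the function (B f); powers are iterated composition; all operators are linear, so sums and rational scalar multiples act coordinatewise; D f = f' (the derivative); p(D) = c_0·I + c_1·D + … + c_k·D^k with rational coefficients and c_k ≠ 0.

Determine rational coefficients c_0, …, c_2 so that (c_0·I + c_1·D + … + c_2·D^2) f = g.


p(D) = I − (1/2)·D + D^2, i.e. c_0 = 1, c_1 = -1/2, c_2 = 1

D^0 f = -3x^2 + 3x - 4
D^1 f = -6x + 3
D^2 f = -6
matching coefficients of g against c_0 f + c_1 Df + … from the top degree down determines the c_i
solution: c_0 = 1, c_1 = -1/2, c_2 = 1


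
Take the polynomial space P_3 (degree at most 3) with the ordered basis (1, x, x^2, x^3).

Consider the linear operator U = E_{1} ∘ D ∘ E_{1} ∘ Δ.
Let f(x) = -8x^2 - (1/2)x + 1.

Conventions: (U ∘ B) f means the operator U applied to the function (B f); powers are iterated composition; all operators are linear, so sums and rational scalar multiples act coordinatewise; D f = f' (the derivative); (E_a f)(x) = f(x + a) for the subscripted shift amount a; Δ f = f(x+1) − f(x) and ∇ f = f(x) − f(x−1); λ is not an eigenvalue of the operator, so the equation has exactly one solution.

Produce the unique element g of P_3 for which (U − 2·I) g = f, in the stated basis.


write g with unknown coordinates in the stated basis and equate coefficients in (U − 2·I) g = f
solving from the highest basis element down gives g = 4x^2 + (1/4)x + 7/2
check: U g = 8
so U g − 2·g = -8x^2 - (1/2)x + 1 = f ✓

g(x) = 4x^2 + (1/4)x + 7/2


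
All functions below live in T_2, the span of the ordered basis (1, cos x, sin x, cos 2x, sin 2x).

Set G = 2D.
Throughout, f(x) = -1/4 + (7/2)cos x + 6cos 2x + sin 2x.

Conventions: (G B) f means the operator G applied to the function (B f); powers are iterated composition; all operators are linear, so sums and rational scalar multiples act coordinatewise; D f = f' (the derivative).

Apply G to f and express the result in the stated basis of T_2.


g(x) = -7sin x + 4cos 2x - 24sin 2x

D f = -(7/2)sin x + 2cos 2x - 12sin 2x
(2D) f = -7sin x + 4cos 2x - 24sin 2x


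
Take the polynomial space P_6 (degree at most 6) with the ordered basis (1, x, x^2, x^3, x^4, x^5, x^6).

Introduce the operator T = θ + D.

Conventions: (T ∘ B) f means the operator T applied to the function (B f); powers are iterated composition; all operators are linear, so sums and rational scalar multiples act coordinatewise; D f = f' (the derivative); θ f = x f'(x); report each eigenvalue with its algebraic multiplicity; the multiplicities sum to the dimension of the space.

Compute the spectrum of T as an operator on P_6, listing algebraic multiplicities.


λ = 0 (multiplicity 1), λ = 1 (multiplicity 1), λ = 2 (multiplicity 1), λ = 3 (multiplicity 1), λ = 4 (multiplicity 1), λ = 5 (multiplicity 1), λ = 6 (multiplicity 1)

image of 1: 0
image of x: x + 1
image of x^2: 2x^2 + 2x
image of x^3: 3x^3 + 3x^2
image of x^4: 4x^4 + 4x^3
image of x^5: 5x^5 + 5x^4
image of x^6: 6x^6 + 6x^5
the matrix is upper triangular; its diagonal is (0, 1, 2, 3, 4, 5, 6)
for a triangular matrix the eigenvalues are the diagonal entries, with algebraic multiplicity their repetition count


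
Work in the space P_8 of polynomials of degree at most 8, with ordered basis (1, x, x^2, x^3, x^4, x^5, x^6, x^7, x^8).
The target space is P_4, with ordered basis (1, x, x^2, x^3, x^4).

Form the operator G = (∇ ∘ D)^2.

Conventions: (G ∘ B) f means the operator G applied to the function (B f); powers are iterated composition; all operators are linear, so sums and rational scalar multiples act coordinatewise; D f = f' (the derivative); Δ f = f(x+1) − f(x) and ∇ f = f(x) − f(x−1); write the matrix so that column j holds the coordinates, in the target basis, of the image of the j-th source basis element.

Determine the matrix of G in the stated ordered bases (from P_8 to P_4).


the matrix is [[0, 0, 0, 0, 24, -120, 420, -1260, 3472]; [0, 0, 0, 0, 0, 120, -720, 2940, -10080]; [0, 0, 0, 0, 0, 0, 360, -2520, 11760]; [0, 0, 0, 0, 0, 0, 0, 840, -6720]; [0, 0, 0, 0, 0, 0, 0, 0, 1680]] (rows listed top to bottom)

image of 1: 0
image of x: 0
image of x^2: 0
image of x^3: 0
image of x^4: 24
image of x^5: 120x - 120
image of x^6: 360x^2 - 720x + 420
image of x^7: 840x^3 - 2520x^2 + 2940x - 1260
image of x^8: 1680x^4 - 6720x^3 + 11760x^2 - 10080x + 3472
each image's coordinates form column j of the matrix


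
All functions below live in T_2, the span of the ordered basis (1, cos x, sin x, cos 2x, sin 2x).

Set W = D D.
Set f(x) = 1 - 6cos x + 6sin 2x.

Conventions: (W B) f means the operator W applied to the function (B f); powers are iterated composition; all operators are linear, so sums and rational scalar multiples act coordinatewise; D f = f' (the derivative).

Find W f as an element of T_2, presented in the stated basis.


D f = 6sin x + 12cos 2x
D D f = 6cos x - 24sin 2x

g(x) = 6cos x - 24sin 2x


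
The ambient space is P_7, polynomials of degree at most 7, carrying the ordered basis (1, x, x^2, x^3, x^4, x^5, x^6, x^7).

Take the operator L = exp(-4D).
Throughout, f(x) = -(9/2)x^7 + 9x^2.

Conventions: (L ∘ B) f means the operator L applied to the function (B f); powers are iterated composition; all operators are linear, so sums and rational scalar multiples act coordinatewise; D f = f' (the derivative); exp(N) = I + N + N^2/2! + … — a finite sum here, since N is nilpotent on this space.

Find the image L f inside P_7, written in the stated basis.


the image equals g(x) = -(9/2)x^7 + 126x^6 - 1512x^5 + 10080x^4 - 40320x^3 + 96777x^2 - 129096x + 73872

order-1 term: 126x^6 - 72x
order-2 term: -1512x^5 + 144
order-3 term: 10080x^4
order-4 term: -40320x^3
order-5 term: 96768x^2
order-6 term: -129024x
order-7 term: 73728
the series for exp(-4D) f terminates at order 7
exp(-4D) f = -(9/2)x^7 + 126x^6 - 1512x^5 + 10080x^4 - 40320x^3 + 96777x^2 - 129096x + 73872


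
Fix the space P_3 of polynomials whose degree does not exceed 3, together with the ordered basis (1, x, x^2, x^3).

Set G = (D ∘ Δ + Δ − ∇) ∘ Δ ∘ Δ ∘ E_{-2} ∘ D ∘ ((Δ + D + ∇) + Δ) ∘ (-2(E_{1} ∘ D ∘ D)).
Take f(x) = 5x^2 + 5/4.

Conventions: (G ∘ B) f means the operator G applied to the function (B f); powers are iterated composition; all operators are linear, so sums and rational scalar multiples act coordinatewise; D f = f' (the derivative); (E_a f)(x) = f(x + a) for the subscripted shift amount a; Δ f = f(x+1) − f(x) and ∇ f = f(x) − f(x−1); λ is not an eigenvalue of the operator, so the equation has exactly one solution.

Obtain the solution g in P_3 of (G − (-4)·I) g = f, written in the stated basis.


write g with unknown coordinates in the stated basis and equate coefficients in (G − (-4)·I) g = f
solving from the highest basis element down gives g = (5/4)x^2 + 5/16
check: G g = 0
so G g − (-4)·g = 5x^2 + 5/4 = f ✓

g(x) = (5/4)x^2 + 5/16


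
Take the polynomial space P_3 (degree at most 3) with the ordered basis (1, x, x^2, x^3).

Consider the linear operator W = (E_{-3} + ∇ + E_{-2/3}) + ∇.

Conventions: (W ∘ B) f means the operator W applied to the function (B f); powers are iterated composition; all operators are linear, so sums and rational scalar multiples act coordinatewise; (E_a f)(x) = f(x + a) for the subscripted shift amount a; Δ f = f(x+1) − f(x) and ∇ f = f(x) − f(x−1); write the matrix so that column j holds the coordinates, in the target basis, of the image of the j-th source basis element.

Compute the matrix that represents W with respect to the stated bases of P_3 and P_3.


image of 1: 2
image of x: 2x - 5/3
image of x^2: 2x^2 - (10/3)x + 67/9
image of x^3: 2x^3 - 5x^2 + (67/3)x - 683/27
each image's coordinates form column j of the matrix

the matrix is [[2, -5/3, 67/9, -683/27]; [0, 2, -10/3, 67/3]; [0, 0, 2, -5]; [0, 0, 0, 2]] (rows listed top to bottom)


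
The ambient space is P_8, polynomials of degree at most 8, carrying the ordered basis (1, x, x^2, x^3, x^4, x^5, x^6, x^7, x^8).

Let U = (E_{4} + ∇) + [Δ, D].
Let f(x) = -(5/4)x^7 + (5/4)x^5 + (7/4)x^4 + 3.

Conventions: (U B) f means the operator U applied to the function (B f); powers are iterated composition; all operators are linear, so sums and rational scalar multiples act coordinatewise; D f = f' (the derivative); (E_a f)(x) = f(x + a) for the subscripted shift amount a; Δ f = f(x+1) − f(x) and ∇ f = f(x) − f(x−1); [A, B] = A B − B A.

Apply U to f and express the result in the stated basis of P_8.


E_{4} f = -(5/4)x^7 - 35x^6 - (1675/4)x^5 - (11093/4)x^4 - 10972x^3 - 25912x^2 - 33792x - 18749
∇ f = -(35/4)x^6 + (105/4)x^5 - (75/2)x^4 + (153/4)x^3 - (97/4)x^2 + (19/2)x - 7/4
(E_{4} + ∇) f = -(5/4)x^7 - (175/4)x^6 - (785/2)x^5 - (11243/4)x^4 - (43735/4)x^3 - (103745/4)x^2 - (67565/2)x - 75003/4
D f = -(35/4)x^6 + (25/4)x^4 + 7x^3
Δ D f = -(105/2)x^5 - (525/4)x^4 - 150x^3 - (291/4)x^2 - (13/2)x + 9/2
Δ f = -(35/4)x^6 - (105/4)x^5 - (75/2)x^4 - (97/4)x^3 - (13/4)x^2 + (9/2)x + 7/4
D Δ f = -(105/2)x^5 - (525/4)x^4 - 150x^3 - (291/4)x^2 - (13/2)x + 9/2
[Δ, D] f = 0
((E_{4} + ∇) + [Δ, D]) f = -(5/4)x^7 - (175/4)x^6 - (785/2)x^5 - (11243/4)x^4 - (43735/4)x^3 - (103745/4)x^2 - (67565/2)x - 75003/4

g(x) = -(5/4)x^7 - (175/4)x^6 - (785/2)x^5 - (11243/4)x^4 - (43735/4)x^3 - (103745/4)x^2 - (67565/2)x - 75003/4


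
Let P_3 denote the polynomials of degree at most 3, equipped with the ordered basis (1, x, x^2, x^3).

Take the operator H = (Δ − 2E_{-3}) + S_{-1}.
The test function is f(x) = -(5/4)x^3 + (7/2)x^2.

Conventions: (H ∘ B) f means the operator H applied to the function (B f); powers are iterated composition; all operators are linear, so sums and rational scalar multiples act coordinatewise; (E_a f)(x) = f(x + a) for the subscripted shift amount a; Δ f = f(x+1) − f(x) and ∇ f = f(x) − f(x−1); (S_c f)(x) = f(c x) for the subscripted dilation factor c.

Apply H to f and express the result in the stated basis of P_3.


g(x) = (15/4)x^3 - (119/4)x^2 + (451/4)x - 513/4

Δ f = -(15/4)x^2 + (13/4)x + 9/4
E_{-3} f = -(5/4)x^3 + (59/4)x^2 - (219/4)x + 261/4
(-2E_{-3}) f = (5/2)x^3 - (59/2)x^2 + (219/2)x - 261/2
(Δ − 2E_{-3}) f = (5/2)x^3 - (133/4)x^2 + (451/4)x - 513/4
S_{-1} f = (5/4)x^3 + (7/2)x^2
((Δ − 2E_{-3}) + S_{-1}) f = (15/4)x^3 - (119/4)x^2 + (451/4)x - 513/4


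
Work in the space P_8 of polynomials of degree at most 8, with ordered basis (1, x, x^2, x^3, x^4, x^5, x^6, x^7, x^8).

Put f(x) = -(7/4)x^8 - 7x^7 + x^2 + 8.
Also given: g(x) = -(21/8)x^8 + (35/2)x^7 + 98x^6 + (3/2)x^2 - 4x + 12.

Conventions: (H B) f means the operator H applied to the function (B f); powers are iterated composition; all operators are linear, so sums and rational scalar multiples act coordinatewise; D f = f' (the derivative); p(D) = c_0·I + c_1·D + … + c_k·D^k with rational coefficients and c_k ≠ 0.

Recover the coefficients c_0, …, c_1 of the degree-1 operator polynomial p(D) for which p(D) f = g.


c_0 = 3/2, c_1 = -2

D^0 f = -(7/4)x^8 - 7x^7 + x^2 + 8
D^1 f = -14x^7 - 49x^6 + 2x
matching coefficients of g against c_0 f + c_1 Df + … from the top degree down determines the c_i
solution: c_0 = 3/2, c_1 = -2


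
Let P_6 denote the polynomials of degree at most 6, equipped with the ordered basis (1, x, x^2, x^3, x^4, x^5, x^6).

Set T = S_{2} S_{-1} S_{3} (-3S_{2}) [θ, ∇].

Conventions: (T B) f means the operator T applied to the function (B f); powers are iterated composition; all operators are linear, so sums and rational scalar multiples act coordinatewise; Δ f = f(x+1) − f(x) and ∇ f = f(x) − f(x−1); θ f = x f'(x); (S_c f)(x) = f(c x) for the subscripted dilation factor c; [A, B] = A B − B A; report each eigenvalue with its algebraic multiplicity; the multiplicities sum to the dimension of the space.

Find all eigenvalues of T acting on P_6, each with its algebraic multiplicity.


λ = 0 (multiplicity 7)

image of 1: 0
image of x: 3
image of x^2: -72x - 6
image of x^3: 1296x^2 + 216x + 9
image of x^4: -20736x^3 - 5184x^2 - 432x - 12
image of x^5: 311040x^4 + 103680x^3 + 12960x^2 + 720x + 15
image of x^6: -4478976x^5 - 1866240x^4 - 311040x^3 - 25920x^2 - 1080x - 18
the matrix is upper triangular; its diagonal is (0, 0, 0, 0, 0, 0, 0)
for a triangular matrix the eigenvalues are the diagonal entries, with algebraic multiplicity their repetition count


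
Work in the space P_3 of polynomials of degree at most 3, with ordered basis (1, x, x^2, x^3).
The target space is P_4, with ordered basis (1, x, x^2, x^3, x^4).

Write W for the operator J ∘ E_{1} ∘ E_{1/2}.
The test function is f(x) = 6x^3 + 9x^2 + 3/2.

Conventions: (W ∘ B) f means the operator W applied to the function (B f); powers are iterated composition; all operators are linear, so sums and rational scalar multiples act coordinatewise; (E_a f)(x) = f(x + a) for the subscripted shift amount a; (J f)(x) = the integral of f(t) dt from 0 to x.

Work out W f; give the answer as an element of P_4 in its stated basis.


E_{1/2} f = 6x^3 + 18x^2 + (27/2)x + 9/2
E_{1} E_{1/2} f = 6x^3 + 36x^2 + (135/2)x + 42
J (E_{1} ∘ E_{1/2}) f = (3/2)x^4 + 12x^3 + (135/4)x^2 + 42x

the result is g(x) = (3/2)x^4 + 12x^3 + (135/4)x^2 + 42x


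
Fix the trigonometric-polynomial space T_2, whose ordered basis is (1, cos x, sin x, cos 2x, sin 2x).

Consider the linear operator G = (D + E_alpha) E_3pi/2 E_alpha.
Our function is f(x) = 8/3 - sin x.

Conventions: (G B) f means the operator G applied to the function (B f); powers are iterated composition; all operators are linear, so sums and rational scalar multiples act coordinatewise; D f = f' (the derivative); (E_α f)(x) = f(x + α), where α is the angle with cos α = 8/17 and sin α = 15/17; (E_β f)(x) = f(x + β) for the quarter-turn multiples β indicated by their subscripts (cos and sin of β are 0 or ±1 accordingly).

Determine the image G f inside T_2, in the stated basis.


E_alpha f = 8/3 - (15/17)cos x - (8/17)sin x
E_3pi/2 E_alpha f = 8/3 + (8/17)cos x - (15/17)sin x
D (E_3pi/2 E_alpha) f = -(15/17)cos x - (8/17)sin x
E_alpha (E_3pi/2 E_alpha) f = 8/3 - (161/289)cos x - (240/289)sin x
(D + E_alpha) (E_3pi/2 E_alpha) f = 8/3 - (416/289)cos x - (376/289)sin x

g(x) = 8/3 - (416/289)cos x - (376/289)sin x


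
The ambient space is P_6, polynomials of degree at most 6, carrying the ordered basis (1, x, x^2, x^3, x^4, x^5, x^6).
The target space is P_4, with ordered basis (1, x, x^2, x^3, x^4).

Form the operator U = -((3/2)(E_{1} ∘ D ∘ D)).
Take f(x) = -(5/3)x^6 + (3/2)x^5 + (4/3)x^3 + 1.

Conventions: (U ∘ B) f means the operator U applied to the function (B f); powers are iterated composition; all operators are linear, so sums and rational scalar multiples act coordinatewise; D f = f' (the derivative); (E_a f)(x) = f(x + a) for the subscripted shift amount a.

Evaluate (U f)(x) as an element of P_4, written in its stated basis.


the image equals g(x) = 75x^4 + 255x^3 + 315x^2 + 153x + 18

D f = -10x^5 + (15/2)x^4 + 4x^2
D D f = -50x^4 + 30x^3 + 8x
E_{1} D D f = -50x^4 - 170x^3 - 210x^2 - 102x - 12
((3/2)(E_{1} ∘ D ∘ D)) f = -75x^4 - 255x^3 - 315x^2 - 153x - 18
(-((3/2)(E_{1} ∘ D ∘ D))) f = 75x^4 + 255x^3 + 315x^2 + 153x + 18


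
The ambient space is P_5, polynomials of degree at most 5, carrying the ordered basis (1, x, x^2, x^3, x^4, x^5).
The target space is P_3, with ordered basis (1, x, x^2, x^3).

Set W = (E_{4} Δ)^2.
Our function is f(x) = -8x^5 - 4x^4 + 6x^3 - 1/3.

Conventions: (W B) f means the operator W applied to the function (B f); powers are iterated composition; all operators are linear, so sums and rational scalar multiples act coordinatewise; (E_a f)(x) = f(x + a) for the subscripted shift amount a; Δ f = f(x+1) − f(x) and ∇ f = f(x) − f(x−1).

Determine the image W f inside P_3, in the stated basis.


Δ f = -40x^4 - 96x^3 - 86x^2 - 38x - 6
E_{4} Δ f = -40x^4 - 736x^3 - 5078x^2 - 15574x - 17918
Δ (E_{4} Δ) f = -160x^3 - 2448x^2 - 12524x - 21428
E_{4} Δ (E_{4} Δ) f = -160x^3 - 4368x^2 - 39788x - 120932

the image equals g(x) = -160x^3 - 4368x^2 - 39788x - 120932


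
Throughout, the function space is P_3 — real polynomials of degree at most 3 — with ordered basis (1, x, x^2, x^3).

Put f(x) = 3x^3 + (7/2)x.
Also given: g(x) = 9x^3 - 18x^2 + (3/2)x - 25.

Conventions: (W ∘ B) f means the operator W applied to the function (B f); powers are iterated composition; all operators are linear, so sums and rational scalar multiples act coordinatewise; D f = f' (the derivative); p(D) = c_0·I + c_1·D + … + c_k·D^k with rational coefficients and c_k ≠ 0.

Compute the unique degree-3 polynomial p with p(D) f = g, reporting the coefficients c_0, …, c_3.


D^0 f = 3x^3 + (7/2)x
D^1 f = 9x^2 + 7/2
D^2 f = 18x
D^3 f = 18
matching coefficients of g against c_0 f + c_1 Df + … from the top degree down determines the c_i
solution: c_0 = 3, c_1 = -2, c_2 = -1/2, c_3 = -1

c_0 = 3, c_1 = -2, c_2 = -1/2, c_3 = -1


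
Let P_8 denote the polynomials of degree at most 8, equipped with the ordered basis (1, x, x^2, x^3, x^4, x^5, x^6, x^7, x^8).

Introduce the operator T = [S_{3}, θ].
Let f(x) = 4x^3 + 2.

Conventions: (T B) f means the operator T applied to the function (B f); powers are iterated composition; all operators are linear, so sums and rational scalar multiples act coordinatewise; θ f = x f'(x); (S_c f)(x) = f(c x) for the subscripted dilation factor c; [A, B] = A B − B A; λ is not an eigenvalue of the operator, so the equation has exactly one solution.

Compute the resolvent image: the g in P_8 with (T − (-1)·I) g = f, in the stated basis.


g(x) = 4x^3 + 2

write g with unknown coordinates in the stated basis and equate coefficients in (T − (-1)·I) g = f
solving from the highest basis element down gives g = 4x^3 + 2
check: T g = 0
so T g − (-1)·g = 4x^3 + 2 = f ✓


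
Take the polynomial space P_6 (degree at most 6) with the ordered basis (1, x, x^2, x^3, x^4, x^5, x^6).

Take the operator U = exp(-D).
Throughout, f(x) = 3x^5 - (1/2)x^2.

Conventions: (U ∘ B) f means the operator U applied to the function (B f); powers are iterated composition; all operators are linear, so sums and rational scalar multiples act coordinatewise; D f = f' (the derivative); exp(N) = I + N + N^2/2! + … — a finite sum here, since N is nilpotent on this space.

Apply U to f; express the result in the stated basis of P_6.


g(x) = 3x^5 - 15x^4 + 30x^3 - (61/2)x^2 + 16x - 7/2

order-1 term: -15x^4 + x
order-2 term: 30x^3 - 1/2
order-3 term: -30x^2
order-4 term: 15x
order-5 term: -3
the series for exp(-D) f terminates at order 5
exp(-D) f = 3x^5 - 15x^4 + 30x^3 - (61/2)x^2 + 16x - 7/2


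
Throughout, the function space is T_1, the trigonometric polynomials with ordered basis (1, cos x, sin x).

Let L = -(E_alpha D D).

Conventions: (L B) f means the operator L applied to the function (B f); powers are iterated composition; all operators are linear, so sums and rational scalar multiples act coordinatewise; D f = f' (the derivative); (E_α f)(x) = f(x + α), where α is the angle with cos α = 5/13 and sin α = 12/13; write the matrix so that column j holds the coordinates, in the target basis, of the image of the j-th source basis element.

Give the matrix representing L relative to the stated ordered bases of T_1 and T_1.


the matrix is [[0, 0, 0]; [0, 5/13, 12/13]; [0, -12/13, 5/13]] (rows listed top to bottom)

image of 1: 0
image of cos x: (5/13)cos x - (12/13)sin x
image of sin x: (12/13)cos x + (5/13)sin x
each image's coordinates form column j of the matrix
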